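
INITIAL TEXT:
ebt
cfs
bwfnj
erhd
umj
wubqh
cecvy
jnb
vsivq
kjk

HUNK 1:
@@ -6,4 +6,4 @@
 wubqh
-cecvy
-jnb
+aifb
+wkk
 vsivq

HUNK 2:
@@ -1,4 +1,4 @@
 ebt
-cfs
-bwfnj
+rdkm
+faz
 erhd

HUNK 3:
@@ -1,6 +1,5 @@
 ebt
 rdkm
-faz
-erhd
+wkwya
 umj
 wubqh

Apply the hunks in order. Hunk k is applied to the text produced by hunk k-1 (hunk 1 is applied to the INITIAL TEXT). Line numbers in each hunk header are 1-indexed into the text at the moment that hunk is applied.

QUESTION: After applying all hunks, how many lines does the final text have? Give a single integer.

Hunk 1: at line 6 remove [cecvy,jnb] add [aifb,wkk] -> 10 lines: ebt cfs bwfnj erhd umj wubqh aifb wkk vsivq kjk
Hunk 2: at line 1 remove [cfs,bwfnj] add [rdkm,faz] -> 10 lines: ebt rdkm faz erhd umj wubqh aifb wkk vsivq kjk
Hunk 3: at line 1 remove [faz,erhd] add [wkwya] -> 9 lines: ebt rdkm wkwya umj wubqh aifb wkk vsivq kjk
Final line count: 9

Answer: 9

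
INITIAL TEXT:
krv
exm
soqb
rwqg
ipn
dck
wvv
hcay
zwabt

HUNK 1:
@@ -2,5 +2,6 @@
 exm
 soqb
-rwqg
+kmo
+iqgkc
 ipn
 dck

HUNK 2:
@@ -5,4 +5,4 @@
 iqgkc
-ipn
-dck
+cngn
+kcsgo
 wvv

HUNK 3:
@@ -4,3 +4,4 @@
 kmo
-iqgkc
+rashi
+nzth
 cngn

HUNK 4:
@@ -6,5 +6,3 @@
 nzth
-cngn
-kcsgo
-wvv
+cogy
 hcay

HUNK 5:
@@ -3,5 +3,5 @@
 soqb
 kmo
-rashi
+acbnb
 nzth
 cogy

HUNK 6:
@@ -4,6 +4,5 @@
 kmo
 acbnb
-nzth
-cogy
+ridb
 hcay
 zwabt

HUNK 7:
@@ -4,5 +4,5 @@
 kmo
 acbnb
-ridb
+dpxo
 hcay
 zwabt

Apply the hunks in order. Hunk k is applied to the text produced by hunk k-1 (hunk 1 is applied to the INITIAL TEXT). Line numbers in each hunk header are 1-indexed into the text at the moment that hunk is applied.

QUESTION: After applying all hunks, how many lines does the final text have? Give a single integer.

Answer: 8

Derivation:
Hunk 1: at line 2 remove [rwqg] add [kmo,iqgkc] -> 10 lines: krv exm soqb kmo iqgkc ipn dck wvv hcay zwabt
Hunk 2: at line 5 remove [ipn,dck] add [cngn,kcsgo] -> 10 lines: krv exm soqb kmo iqgkc cngn kcsgo wvv hcay zwabt
Hunk 3: at line 4 remove [iqgkc] add [rashi,nzth] -> 11 lines: krv exm soqb kmo rashi nzth cngn kcsgo wvv hcay zwabt
Hunk 4: at line 6 remove [cngn,kcsgo,wvv] add [cogy] -> 9 lines: krv exm soqb kmo rashi nzth cogy hcay zwabt
Hunk 5: at line 3 remove [rashi] add [acbnb] -> 9 lines: krv exm soqb kmo acbnb nzth cogy hcay zwabt
Hunk 6: at line 4 remove [nzth,cogy] add [ridb] -> 8 lines: krv exm soqb kmo acbnb ridb hcay zwabt
Hunk 7: at line 4 remove [ridb] add [dpxo] -> 8 lines: krv exm soqb kmo acbnb dpxo hcay zwabt
Final line count: 8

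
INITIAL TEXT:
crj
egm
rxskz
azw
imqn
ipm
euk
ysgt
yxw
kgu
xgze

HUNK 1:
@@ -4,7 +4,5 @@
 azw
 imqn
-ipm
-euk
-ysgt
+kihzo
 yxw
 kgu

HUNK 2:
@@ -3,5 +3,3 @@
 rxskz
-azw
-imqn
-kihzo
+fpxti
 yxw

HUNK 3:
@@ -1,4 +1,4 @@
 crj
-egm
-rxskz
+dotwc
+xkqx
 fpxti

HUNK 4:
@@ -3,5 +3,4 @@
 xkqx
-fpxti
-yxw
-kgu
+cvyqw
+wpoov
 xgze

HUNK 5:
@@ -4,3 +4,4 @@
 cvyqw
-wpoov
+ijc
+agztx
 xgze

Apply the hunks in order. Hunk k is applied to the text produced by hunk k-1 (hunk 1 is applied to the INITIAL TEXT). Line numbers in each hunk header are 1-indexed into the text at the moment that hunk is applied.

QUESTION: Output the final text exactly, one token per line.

Answer: crj
dotwc
xkqx
cvyqw
ijc
agztx
xgze

Derivation:
Hunk 1: at line 4 remove [ipm,euk,ysgt] add [kihzo] -> 9 lines: crj egm rxskz azw imqn kihzo yxw kgu xgze
Hunk 2: at line 3 remove [azw,imqn,kihzo] add [fpxti] -> 7 lines: crj egm rxskz fpxti yxw kgu xgze
Hunk 3: at line 1 remove [egm,rxskz] add [dotwc,xkqx] -> 7 lines: crj dotwc xkqx fpxti yxw kgu xgze
Hunk 4: at line 3 remove [fpxti,yxw,kgu] add [cvyqw,wpoov] -> 6 lines: crj dotwc xkqx cvyqw wpoov xgze
Hunk 5: at line 4 remove [wpoov] add [ijc,agztx] -> 7 lines: crj dotwc xkqx cvyqw ijc agztx xgze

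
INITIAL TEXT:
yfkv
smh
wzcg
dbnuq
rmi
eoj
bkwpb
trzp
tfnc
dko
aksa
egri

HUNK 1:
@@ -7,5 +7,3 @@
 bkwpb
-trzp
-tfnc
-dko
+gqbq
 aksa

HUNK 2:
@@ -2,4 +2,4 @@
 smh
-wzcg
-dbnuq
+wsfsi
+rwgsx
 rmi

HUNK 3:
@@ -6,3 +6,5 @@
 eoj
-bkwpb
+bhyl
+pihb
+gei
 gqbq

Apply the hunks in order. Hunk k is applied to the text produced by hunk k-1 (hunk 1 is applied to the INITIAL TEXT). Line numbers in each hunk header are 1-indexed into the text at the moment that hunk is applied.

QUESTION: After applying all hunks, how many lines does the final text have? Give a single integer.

Answer: 12

Derivation:
Hunk 1: at line 7 remove [trzp,tfnc,dko] add [gqbq] -> 10 lines: yfkv smh wzcg dbnuq rmi eoj bkwpb gqbq aksa egri
Hunk 2: at line 2 remove [wzcg,dbnuq] add [wsfsi,rwgsx] -> 10 lines: yfkv smh wsfsi rwgsx rmi eoj bkwpb gqbq aksa egri
Hunk 3: at line 6 remove [bkwpb] add [bhyl,pihb,gei] -> 12 lines: yfkv smh wsfsi rwgsx rmi eoj bhyl pihb gei gqbq aksa egri
Final line count: 12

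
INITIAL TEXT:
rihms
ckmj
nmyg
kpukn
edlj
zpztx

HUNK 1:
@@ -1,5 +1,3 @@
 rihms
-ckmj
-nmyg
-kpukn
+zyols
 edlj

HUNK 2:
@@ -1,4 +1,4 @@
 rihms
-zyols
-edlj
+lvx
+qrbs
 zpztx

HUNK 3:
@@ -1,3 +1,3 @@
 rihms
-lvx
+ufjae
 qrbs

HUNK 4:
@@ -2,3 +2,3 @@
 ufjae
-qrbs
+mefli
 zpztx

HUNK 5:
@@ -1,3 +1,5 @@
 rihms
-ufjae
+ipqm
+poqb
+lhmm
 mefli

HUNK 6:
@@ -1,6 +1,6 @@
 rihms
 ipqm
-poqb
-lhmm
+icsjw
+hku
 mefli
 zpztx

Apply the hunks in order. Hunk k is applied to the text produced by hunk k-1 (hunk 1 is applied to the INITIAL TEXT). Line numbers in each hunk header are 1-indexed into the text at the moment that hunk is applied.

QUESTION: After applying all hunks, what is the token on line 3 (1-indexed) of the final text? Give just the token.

Hunk 1: at line 1 remove [ckmj,nmyg,kpukn] add [zyols] -> 4 lines: rihms zyols edlj zpztx
Hunk 2: at line 1 remove [zyols,edlj] add [lvx,qrbs] -> 4 lines: rihms lvx qrbs zpztx
Hunk 3: at line 1 remove [lvx] add [ufjae] -> 4 lines: rihms ufjae qrbs zpztx
Hunk 4: at line 2 remove [qrbs] add [mefli] -> 4 lines: rihms ufjae mefli zpztx
Hunk 5: at line 1 remove [ufjae] add [ipqm,poqb,lhmm] -> 6 lines: rihms ipqm poqb lhmm mefli zpztx
Hunk 6: at line 1 remove [poqb,lhmm] add [icsjw,hku] -> 6 lines: rihms ipqm icsjw hku mefli zpztx
Final line 3: icsjw

Answer: icsjw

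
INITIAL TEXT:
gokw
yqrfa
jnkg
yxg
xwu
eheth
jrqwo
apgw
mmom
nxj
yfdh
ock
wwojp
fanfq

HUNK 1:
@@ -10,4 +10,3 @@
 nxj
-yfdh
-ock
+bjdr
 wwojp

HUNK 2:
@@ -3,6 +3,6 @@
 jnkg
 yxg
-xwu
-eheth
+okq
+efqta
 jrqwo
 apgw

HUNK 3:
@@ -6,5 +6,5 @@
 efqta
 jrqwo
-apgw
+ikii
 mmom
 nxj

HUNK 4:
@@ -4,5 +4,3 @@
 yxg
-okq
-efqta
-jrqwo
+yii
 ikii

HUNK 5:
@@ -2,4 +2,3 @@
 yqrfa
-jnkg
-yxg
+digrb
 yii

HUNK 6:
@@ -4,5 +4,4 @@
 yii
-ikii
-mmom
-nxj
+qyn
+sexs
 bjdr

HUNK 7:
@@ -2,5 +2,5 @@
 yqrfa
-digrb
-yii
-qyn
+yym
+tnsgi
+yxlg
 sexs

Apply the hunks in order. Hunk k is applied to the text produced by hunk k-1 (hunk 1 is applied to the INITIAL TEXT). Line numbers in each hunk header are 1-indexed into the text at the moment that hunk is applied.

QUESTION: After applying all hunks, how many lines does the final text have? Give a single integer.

Answer: 9

Derivation:
Hunk 1: at line 10 remove [yfdh,ock] add [bjdr] -> 13 lines: gokw yqrfa jnkg yxg xwu eheth jrqwo apgw mmom nxj bjdr wwojp fanfq
Hunk 2: at line 3 remove [xwu,eheth] add [okq,efqta] -> 13 lines: gokw yqrfa jnkg yxg okq efqta jrqwo apgw mmom nxj bjdr wwojp fanfq
Hunk 3: at line 6 remove [apgw] add [ikii] -> 13 lines: gokw yqrfa jnkg yxg okq efqta jrqwo ikii mmom nxj bjdr wwojp fanfq
Hunk 4: at line 4 remove [okq,efqta,jrqwo] add [yii] -> 11 lines: gokw yqrfa jnkg yxg yii ikii mmom nxj bjdr wwojp fanfq
Hunk 5: at line 2 remove [jnkg,yxg] add [digrb] -> 10 lines: gokw yqrfa digrb yii ikii mmom nxj bjdr wwojp fanfq
Hunk 6: at line 4 remove [ikii,mmom,nxj] add [qyn,sexs] -> 9 lines: gokw yqrfa digrb yii qyn sexs bjdr wwojp fanfq
Hunk 7: at line 2 remove [digrb,yii,qyn] add [yym,tnsgi,yxlg] -> 9 lines: gokw yqrfa yym tnsgi yxlg sexs bjdr wwojp fanfq
Final line count: 9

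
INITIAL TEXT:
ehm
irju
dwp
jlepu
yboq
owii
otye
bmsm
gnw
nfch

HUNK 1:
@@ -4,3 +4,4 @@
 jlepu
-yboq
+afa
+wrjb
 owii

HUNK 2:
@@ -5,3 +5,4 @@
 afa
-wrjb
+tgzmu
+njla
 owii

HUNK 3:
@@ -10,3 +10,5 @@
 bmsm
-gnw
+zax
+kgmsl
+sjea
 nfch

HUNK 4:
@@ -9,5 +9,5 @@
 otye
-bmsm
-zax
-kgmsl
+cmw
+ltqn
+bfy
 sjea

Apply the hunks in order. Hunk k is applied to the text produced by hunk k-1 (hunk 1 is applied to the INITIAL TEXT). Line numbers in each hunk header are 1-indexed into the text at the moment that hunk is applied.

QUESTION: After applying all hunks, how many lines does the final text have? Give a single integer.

Answer: 14

Derivation:
Hunk 1: at line 4 remove [yboq] add [afa,wrjb] -> 11 lines: ehm irju dwp jlepu afa wrjb owii otye bmsm gnw nfch
Hunk 2: at line 5 remove [wrjb] add [tgzmu,njla] -> 12 lines: ehm irju dwp jlepu afa tgzmu njla owii otye bmsm gnw nfch
Hunk 3: at line 10 remove [gnw] add [zax,kgmsl,sjea] -> 14 lines: ehm irju dwp jlepu afa tgzmu njla owii otye bmsm zax kgmsl sjea nfch
Hunk 4: at line 9 remove [bmsm,zax,kgmsl] add [cmw,ltqn,bfy] -> 14 lines: ehm irju dwp jlepu afa tgzmu njla owii otye cmw ltqn bfy sjea nfch
Final line count: 14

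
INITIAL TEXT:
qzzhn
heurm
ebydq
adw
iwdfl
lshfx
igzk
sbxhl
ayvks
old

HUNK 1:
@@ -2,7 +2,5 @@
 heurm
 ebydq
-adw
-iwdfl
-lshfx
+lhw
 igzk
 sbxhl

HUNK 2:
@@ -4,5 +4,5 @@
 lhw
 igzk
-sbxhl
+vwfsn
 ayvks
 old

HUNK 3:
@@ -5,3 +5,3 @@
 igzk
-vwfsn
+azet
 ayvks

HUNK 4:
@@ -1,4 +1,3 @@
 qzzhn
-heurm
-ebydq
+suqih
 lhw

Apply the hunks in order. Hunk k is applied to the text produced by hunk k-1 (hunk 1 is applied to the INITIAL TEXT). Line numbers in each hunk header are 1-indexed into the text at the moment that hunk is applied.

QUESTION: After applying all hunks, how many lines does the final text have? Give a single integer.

Hunk 1: at line 2 remove [adw,iwdfl,lshfx] add [lhw] -> 8 lines: qzzhn heurm ebydq lhw igzk sbxhl ayvks old
Hunk 2: at line 4 remove [sbxhl] add [vwfsn] -> 8 lines: qzzhn heurm ebydq lhw igzk vwfsn ayvks old
Hunk 3: at line 5 remove [vwfsn] add [azet] -> 8 lines: qzzhn heurm ebydq lhw igzk azet ayvks old
Hunk 4: at line 1 remove [heurm,ebydq] add [suqih] -> 7 lines: qzzhn suqih lhw igzk azet ayvks old
Final line count: 7

Answer: 7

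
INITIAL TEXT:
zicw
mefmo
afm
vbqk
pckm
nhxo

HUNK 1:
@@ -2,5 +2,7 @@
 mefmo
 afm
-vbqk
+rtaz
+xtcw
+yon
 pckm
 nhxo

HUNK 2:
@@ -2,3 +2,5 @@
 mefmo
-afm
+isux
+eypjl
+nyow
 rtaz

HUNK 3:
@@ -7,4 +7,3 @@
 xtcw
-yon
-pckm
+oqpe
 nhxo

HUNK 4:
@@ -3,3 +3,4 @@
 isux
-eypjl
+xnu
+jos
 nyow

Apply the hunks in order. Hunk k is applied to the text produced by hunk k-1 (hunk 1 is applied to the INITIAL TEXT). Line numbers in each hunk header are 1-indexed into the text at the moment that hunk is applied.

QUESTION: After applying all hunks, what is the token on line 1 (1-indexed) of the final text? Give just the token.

Answer: zicw

Derivation:
Hunk 1: at line 2 remove [vbqk] add [rtaz,xtcw,yon] -> 8 lines: zicw mefmo afm rtaz xtcw yon pckm nhxo
Hunk 2: at line 2 remove [afm] add [isux,eypjl,nyow] -> 10 lines: zicw mefmo isux eypjl nyow rtaz xtcw yon pckm nhxo
Hunk 3: at line 7 remove [yon,pckm] add [oqpe] -> 9 lines: zicw mefmo isux eypjl nyow rtaz xtcw oqpe nhxo
Hunk 4: at line 3 remove [eypjl] add [xnu,jos] -> 10 lines: zicw mefmo isux xnu jos nyow rtaz xtcw oqpe nhxo
Final line 1: zicw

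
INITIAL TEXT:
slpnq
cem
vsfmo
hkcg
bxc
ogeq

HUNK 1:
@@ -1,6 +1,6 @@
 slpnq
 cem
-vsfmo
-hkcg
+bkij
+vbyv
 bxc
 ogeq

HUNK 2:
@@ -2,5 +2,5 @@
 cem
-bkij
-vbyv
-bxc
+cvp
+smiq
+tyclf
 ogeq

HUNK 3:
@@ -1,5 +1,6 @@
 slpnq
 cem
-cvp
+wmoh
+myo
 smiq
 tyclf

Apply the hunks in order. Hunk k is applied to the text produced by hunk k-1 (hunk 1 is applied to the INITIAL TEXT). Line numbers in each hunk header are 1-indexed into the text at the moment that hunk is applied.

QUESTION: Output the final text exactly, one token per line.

Answer: slpnq
cem
wmoh
myo
smiq
tyclf
ogeq

Derivation:
Hunk 1: at line 1 remove [vsfmo,hkcg] add [bkij,vbyv] -> 6 lines: slpnq cem bkij vbyv bxc ogeq
Hunk 2: at line 2 remove [bkij,vbyv,bxc] add [cvp,smiq,tyclf] -> 6 lines: slpnq cem cvp smiq tyclf ogeq
Hunk 3: at line 1 remove [cvp] add [wmoh,myo] -> 7 lines: slpnq cem wmoh myo smiq tyclf ogeq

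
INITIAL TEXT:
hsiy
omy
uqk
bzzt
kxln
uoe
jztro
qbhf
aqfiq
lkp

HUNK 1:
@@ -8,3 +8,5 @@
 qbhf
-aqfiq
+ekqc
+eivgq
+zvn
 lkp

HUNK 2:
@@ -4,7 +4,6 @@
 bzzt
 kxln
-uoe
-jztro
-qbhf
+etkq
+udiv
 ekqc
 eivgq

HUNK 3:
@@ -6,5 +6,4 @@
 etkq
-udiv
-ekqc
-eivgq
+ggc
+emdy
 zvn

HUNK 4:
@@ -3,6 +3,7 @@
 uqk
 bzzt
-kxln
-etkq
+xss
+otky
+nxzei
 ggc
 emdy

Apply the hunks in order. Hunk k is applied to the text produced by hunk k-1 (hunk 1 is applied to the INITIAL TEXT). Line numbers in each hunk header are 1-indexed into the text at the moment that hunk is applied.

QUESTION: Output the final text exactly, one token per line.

Hunk 1: at line 8 remove [aqfiq] add [ekqc,eivgq,zvn] -> 12 lines: hsiy omy uqk bzzt kxln uoe jztro qbhf ekqc eivgq zvn lkp
Hunk 2: at line 4 remove [uoe,jztro,qbhf] add [etkq,udiv] -> 11 lines: hsiy omy uqk bzzt kxln etkq udiv ekqc eivgq zvn lkp
Hunk 3: at line 6 remove [udiv,ekqc,eivgq] add [ggc,emdy] -> 10 lines: hsiy omy uqk bzzt kxln etkq ggc emdy zvn lkp
Hunk 4: at line 3 remove [kxln,etkq] add [xss,otky,nxzei] -> 11 lines: hsiy omy uqk bzzt xss otky nxzei ggc emdy zvn lkp

Answer: hsiy
omy
uqk
bzzt
xss
otky
nxzei
ggc
emdy
zvn
lkp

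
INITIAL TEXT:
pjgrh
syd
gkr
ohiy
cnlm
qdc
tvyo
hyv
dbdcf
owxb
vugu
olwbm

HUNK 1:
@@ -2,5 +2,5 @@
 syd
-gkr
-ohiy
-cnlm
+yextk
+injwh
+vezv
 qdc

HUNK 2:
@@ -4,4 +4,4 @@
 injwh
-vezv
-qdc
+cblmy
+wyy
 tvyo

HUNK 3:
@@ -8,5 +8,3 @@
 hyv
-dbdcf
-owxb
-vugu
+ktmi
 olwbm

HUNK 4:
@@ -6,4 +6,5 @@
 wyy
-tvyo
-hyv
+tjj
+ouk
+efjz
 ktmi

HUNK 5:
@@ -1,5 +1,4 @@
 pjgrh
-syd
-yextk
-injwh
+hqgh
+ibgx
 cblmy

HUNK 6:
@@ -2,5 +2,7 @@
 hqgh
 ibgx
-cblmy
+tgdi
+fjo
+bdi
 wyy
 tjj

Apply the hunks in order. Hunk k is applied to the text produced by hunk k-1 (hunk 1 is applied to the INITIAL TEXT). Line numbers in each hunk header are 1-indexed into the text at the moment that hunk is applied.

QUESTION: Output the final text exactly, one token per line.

Hunk 1: at line 2 remove [gkr,ohiy,cnlm] add [yextk,injwh,vezv] -> 12 lines: pjgrh syd yextk injwh vezv qdc tvyo hyv dbdcf owxb vugu olwbm
Hunk 2: at line 4 remove [vezv,qdc] add [cblmy,wyy] -> 12 lines: pjgrh syd yextk injwh cblmy wyy tvyo hyv dbdcf owxb vugu olwbm
Hunk 3: at line 8 remove [dbdcf,owxb,vugu] add [ktmi] -> 10 lines: pjgrh syd yextk injwh cblmy wyy tvyo hyv ktmi olwbm
Hunk 4: at line 6 remove [tvyo,hyv] add [tjj,ouk,efjz] -> 11 lines: pjgrh syd yextk injwh cblmy wyy tjj ouk efjz ktmi olwbm
Hunk 5: at line 1 remove [syd,yextk,injwh] add [hqgh,ibgx] -> 10 lines: pjgrh hqgh ibgx cblmy wyy tjj ouk efjz ktmi olwbm
Hunk 6: at line 2 remove [cblmy] add [tgdi,fjo,bdi] -> 12 lines: pjgrh hqgh ibgx tgdi fjo bdi wyy tjj ouk efjz ktmi olwbm

Answer: pjgrh
hqgh
ibgx
tgdi
fjo
bdi
wyy
tjj
ouk
efjz
ktmi
olwbm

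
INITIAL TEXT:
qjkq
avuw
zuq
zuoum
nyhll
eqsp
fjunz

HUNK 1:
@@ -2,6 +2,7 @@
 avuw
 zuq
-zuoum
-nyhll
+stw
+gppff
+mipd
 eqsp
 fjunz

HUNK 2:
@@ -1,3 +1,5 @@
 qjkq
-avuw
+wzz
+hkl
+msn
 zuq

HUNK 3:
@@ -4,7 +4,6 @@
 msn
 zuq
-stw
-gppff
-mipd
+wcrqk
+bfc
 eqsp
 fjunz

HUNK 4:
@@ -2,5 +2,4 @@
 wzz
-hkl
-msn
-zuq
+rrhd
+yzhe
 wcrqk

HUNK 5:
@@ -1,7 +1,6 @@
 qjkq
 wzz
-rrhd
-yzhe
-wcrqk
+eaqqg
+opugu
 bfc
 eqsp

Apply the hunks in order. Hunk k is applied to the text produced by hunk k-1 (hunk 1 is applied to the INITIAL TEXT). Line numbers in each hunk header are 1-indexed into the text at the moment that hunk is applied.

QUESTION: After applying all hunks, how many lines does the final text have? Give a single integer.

Answer: 7

Derivation:
Hunk 1: at line 2 remove [zuoum,nyhll] add [stw,gppff,mipd] -> 8 lines: qjkq avuw zuq stw gppff mipd eqsp fjunz
Hunk 2: at line 1 remove [avuw] add [wzz,hkl,msn] -> 10 lines: qjkq wzz hkl msn zuq stw gppff mipd eqsp fjunz
Hunk 3: at line 4 remove [stw,gppff,mipd] add [wcrqk,bfc] -> 9 lines: qjkq wzz hkl msn zuq wcrqk bfc eqsp fjunz
Hunk 4: at line 2 remove [hkl,msn,zuq] add [rrhd,yzhe] -> 8 lines: qjkq wzz rrhd yzhe wcrqk bfc eqsp fjunz
Hunk 5: at line 1 remove [rrhd,yzhe,wcrqk] add [eaqqg,opugu] -> 7 lines: qjkq wzz eaqqg opugu bfc eqsp fjunz
Final line count: 7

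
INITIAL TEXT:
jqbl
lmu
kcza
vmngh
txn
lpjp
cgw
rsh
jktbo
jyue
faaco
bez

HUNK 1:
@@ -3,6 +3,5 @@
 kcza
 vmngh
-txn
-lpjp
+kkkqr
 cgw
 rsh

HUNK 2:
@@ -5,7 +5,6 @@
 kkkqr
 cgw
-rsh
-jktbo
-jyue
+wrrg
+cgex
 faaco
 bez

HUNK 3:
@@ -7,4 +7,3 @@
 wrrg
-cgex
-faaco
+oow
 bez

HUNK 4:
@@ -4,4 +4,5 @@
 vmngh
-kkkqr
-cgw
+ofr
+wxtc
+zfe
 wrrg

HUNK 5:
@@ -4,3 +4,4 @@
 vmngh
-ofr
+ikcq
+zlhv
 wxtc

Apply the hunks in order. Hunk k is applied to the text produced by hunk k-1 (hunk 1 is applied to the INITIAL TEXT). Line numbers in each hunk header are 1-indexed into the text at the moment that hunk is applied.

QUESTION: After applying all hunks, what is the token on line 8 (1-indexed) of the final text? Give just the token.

Hunk 1: at line 3 remove [txn,lpjp] add [kkkqr] -> 11 lines: jqbl lmu kcza vmngh kkkqr cgw rsh jktbo jyue faaco bez
Hunk 2: at line 5 remove [rsh,jktbo,jyue] add [wrrg,cgex] -> 10 lines: jqbl lmu kcza vmngh kkkqr cgw wrrg cgex faaco bez
Hunk 3: at line 7 remove [cgex,faaco] add [oow] -> 9 lines: jqbl lmu kcza vmngh kkkqr cgw wrrg oow bez
Hunk 4: at line 4 remove [kkkqr,cgw] add [ofr,wxtc,zfe] -> 10 lines: jqbl lmu kcza vmngh ofr wxtc zfe wrrg oow bez
Hunk 5: at line 4 remove [ofr] add [ikcq,zlhv] -> 11 lines: jqbl lmu kcza vmngh ikcq zlhv wxtc zfe wrrg oow bez
Final line 8: zfe

Answer: zfe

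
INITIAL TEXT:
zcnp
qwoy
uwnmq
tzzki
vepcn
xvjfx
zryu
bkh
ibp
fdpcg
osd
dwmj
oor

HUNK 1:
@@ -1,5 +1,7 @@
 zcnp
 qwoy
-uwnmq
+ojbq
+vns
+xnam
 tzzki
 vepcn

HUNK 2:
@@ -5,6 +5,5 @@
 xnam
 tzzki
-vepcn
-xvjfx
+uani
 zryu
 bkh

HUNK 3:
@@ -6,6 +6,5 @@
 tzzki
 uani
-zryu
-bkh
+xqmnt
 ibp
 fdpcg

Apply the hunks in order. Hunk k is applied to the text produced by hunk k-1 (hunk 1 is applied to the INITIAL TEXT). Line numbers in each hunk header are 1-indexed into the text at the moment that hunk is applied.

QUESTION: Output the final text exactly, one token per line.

Answer: zcnp
qwoy
ojbq
vns
xnam
tzzki
uani
xqmnt
ibp
fdpcg
osd
dwmj
oor

Derivation:
Hunk 1: at line 1 remove [uwnmq] add [ojbq,vns,xnam] -> 15 lines: zcnp qwoy ojbq vns xnam tzzki vepcn xvjfx zryu bkh ibp fdpcg osd dwmj oor
Hunk 2: at line 5 remove [vepcn,xvjfx] add [uani] -> 14 lines: zcnp qwoy ojbq vns xnam tzzki uani zryu bkh ibp fdpcg osd dwmj oor
Hunk 3: at line 6 remove [zryu,bkh] add [xqmnt] -> 13 lines: zcnp qwoy ojbq vns xnam tzzki uani xqmnt ibp fdpcg osd dwmj oor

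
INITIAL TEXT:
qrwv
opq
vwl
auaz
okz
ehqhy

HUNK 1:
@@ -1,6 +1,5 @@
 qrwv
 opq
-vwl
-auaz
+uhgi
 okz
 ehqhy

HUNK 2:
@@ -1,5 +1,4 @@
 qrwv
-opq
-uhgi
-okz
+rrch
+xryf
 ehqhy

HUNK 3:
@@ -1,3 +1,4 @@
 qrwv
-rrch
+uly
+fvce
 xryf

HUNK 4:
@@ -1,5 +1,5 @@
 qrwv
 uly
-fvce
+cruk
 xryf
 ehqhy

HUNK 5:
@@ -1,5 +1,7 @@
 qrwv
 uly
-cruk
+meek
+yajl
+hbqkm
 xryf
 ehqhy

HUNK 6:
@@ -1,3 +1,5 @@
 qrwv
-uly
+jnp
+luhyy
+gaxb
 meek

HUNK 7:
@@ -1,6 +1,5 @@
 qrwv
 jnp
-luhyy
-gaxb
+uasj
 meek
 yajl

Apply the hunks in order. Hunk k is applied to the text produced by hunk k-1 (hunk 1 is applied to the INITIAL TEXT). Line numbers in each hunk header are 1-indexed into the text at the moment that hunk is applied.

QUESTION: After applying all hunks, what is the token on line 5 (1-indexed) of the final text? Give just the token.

Answer: yajl

Derivation:
Hunk 1: at line 1 remove [vwl,auaz] add [uhgi] -> 5 lines: qrwv opq uhgi okz ehqhy
Hunk 2: at line 1 remove [opq,uhgi,okz] add [rrch,xryf] -> 4 lines: qrwv rrch xryf ehqhy
Hunk 3: at line 1 remove [rrch] add [uly,fvce] -> 5 lines: qrwv uly fvce xryf ehqhy
Hunk 4: at line 1 remove [fvce] add [cruk] -> 5 lines: qrwv uly cruk xryf ehqhy
Hunk 5: at line 1 remove [cruk] add [meek,yajl,hbqkm] -> 7 lines: qrwv uly meek yajl hbqkm xryf ehqhy
Hunk 6: at line 1 remove [uly] add [jnp,luhyy,gaxb] -> 9 lines: qrwv jnp luhyy gaxb meek yajl hbqkm xryf ehqhy
Hunk 7: at line 1 remove [luhyy,gaxb] add [uasj] -> 8 lines: qrwv jnp uasj meek yajl hbqkm xryf ehqhy
Final line 5: yajl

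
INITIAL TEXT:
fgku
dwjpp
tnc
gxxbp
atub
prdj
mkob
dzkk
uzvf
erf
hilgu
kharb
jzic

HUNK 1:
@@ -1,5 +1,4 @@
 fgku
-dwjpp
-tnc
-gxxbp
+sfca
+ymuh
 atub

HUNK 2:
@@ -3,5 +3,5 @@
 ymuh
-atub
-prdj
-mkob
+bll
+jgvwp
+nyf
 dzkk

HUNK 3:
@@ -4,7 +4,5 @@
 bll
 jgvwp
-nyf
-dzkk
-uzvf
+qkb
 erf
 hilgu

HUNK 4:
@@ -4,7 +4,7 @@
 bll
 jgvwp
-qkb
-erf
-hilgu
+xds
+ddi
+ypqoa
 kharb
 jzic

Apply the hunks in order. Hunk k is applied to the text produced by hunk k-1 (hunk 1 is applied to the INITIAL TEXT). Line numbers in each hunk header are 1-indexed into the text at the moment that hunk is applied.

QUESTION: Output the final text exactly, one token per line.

Answer: fgku
sfca
ymuh
bll
jgvwp
xds
ddi
ypqoa
kharb
jzic

Derivation:
Hunk 1: at line 1 remove [dwjpp,tnc,gxxbp] add [sfca,ymuh] -> 12 lines: fgku sfca ymuh atub prdj mkob dzkk uzvf erf hilgu kharb jzic
Hunk 2: at line 3 remove [atub,prdj,mkob] add [bll,jgvwp,nyf] -> 12 lines: fgku sfca ymuh bll jgvwp nyf dzkk uzvf erf hilgu kharb jzic
Hunk 3: at line 4 remove [nyf,dzkk,uzvf] add [qkb] -> 10 lines: fgku sfca ymuh bll jgvwp qkb erf hilgu kharb jzic
Hunk 4: at line 4 remove [qkb,erf,hilgu] add [xds,ddi,ypqoa] -> 10 lines: fgku sfca ymuh bll jgvwp xds ddi ypqoa kharb jzic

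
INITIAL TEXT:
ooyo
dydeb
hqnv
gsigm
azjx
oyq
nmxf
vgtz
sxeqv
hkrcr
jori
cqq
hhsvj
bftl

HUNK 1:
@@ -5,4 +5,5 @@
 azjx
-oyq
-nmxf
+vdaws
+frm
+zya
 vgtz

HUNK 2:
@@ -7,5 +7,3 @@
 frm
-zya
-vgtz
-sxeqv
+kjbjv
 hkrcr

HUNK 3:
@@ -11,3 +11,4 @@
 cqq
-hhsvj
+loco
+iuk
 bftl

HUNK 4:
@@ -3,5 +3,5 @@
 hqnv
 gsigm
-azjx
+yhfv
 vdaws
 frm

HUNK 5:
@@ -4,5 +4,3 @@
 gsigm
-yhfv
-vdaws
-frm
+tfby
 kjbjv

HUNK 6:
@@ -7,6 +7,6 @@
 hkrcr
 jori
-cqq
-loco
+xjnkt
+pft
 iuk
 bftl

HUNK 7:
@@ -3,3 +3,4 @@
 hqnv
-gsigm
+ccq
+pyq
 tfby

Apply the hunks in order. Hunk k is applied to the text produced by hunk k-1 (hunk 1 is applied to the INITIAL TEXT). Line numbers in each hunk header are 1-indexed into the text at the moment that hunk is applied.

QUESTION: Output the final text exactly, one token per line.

Answer: ooyo
dydeb
hqnv
ccq
pyq
tfby
kjbjv
hkrcr
jori
xjnkt
pft
iuk
bftl

Derivation:
Hunk 1: at line 5 remove [oyq,nmxf] add [vdaws,frm,zya] -> 15 lines: ooyo dydeb hqnv gsigm azjx vdaws frm zya vgtz sxeqv hkrcr jori cqq hhsvj bftl
Hunk 2: at line 7 remove [zya,vgtz,sxeqv] add [kjbjv] -> 13 lines: ooyo dydeb hqnv gsigm azjx vdaws frm kjbjv hkrcr jori cqq hhsvj bftl
Hunk 3: at line 11 remove [hhsvj] add [loco,iuk] -> 14 lines: ooyo dydeb hqnv gsigm azjx vdaws frm kjbjv hkrcr jori cqq loco iuk bftl
Hunk 4: at line 3 remove [azjx] add [yhfv] -> 14 lines: ooyo dydeb hqnv gsigm yhfv vdaws frm kjbjv hkrcr jori cqq loco iuk bftl
Hunk 5: at line 4 remove [yhfv,vdaws,frm] add [tfby] -> 12 lines: ooyo dydeb hqnv gsigm tfby kjbjv hkrcr jori cqq loco iuk bftl
Hunk 6: at line 7 remove [cqq,loco] add [xjnkt,pft] -> 12 lines: ooyo dydeb hqnv gsigm tfby kjbjv hkrcr jori xjnkt pft iuk bftl
Hunk 7: at line 3 remove [gsigm] add [ccq,pyq] -> 13 lines: ooyo dydeb hqnv ccq pyq tfby kjbjv hkrcr jori xjnkt pft iuk bftl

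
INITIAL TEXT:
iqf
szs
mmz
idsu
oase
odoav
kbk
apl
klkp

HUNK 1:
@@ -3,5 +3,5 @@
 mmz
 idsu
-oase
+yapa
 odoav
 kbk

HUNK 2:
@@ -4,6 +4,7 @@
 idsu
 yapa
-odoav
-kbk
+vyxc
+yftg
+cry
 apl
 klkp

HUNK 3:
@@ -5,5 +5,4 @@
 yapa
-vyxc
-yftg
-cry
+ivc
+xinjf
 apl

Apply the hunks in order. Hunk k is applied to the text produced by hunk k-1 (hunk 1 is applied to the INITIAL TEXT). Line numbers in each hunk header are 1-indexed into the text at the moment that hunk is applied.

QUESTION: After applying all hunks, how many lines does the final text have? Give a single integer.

Hunk 1: at line 3 remove [oase] add [yapa] -> 9 lines: iqf szs mmz idsu yapa odoav kbk apl klkp
Hunk 2: at line 4 remove [odoav,kbk] add [vyxc,yftg,cry] -> 10 lines: iqf szs mmz idsu yapa vyxc yftg cry apl klkp
Hunk 3: at line 5 remove [vyxc,yftg,cry] add [ivc,xinjf] -> 9 lines: iqf szs mmz idsu yapa ivc xinjf apl klkp
Final line count: 9

Answer: 9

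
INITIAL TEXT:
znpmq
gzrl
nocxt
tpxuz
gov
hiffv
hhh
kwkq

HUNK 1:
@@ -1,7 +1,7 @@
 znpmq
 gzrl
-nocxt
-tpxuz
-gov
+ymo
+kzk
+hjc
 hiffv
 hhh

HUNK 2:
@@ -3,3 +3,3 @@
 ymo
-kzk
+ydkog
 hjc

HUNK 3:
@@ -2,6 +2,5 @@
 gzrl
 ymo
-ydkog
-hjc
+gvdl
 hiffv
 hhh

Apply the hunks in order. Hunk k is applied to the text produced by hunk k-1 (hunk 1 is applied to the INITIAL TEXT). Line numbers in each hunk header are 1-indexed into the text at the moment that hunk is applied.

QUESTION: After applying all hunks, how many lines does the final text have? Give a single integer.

Answer: 7

Derivation:
Hunk 1: at line 1 remove [nocxt,tpxuz,gov] add [ymo,kzk,hjc] -> 8 lines: znpmq gzrl ymo kzk hjc hiffv hhh kwkq
Hunk 2: at line 3 remove [kzk] add [ydkog] -> 8 lines: znpmq gzrl ymo ydkog hjc hiffv hhh kwkq
Hunk 3: at line 2 remove [ydkog,hjc] add [gvdl] -> 7 lines: znpmq gzrl ymo gvdl hiffv hhh kwkq
Final line count: 7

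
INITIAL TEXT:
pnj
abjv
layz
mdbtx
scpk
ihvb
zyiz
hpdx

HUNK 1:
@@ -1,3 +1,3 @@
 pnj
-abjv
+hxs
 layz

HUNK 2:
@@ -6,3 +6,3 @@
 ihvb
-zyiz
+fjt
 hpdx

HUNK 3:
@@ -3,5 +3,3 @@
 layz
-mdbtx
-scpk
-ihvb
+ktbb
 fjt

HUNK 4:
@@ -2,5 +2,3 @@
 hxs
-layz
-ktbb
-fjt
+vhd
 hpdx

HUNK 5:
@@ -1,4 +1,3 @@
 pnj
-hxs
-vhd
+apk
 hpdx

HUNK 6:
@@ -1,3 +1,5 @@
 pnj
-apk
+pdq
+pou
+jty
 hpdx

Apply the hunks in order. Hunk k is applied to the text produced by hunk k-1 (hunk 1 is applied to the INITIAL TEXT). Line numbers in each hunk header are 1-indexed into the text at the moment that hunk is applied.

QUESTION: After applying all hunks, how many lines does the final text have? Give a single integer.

Hunk 1: at line 1 remove [abjv] add [hxs] -> 8 lines: pnj hxs layz mdbtx scpk ihvb zyiz hpdx
Hunk 2: at line 6 remove [zyiz] add [fjt] -> 8 lines: pnj hxs layz mdbtx scpk ihvb fjt hpdx
Hunk 3: at line 3 remove [mdbtx,scpk,ihvb] add [ktbb] -> 6 lines: pnj hxs layz ktbb fjt hpdx
Hunk 4: at line 2 remove [layz,ktbb,fjt] add [vhd] -> 4 lines: pnj hxs vhd hpdx
Hunk 5: at line 1 remove [hxs,vhd] add [apk] -> 3 lines: pnj apk hpdx
Hunk 6: at line 1 remove [apk] add [pdq,pou,jty] -> 5 lines: pnj pdq pou jty hpdx
Final line count: 5

Answer: 5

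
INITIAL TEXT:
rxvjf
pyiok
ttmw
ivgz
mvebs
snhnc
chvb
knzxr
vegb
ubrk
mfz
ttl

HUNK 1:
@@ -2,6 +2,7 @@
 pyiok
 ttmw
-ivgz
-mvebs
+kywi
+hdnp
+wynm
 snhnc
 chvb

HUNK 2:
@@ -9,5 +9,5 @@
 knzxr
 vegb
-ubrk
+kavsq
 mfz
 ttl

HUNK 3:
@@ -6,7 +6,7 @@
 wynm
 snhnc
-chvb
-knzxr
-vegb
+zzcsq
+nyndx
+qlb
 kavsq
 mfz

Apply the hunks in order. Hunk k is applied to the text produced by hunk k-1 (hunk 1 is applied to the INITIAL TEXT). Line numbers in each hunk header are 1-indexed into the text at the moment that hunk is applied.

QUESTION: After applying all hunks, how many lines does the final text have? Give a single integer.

Hunk 1: at line 2 remove [ivgz,mvebs] add [kywi,hdnp,wynm] -> 13 lines: rxvjf pyiok ttmw kywi hdnp wynm snhnc chvb knzxr vegb ubrk mfz ttl
Hunk 2: at line 9 remove [ubrk] add [kavsq] -> 13 lines: rxvjf pyiok ttmw kywi hdnp wynm snhnc chvb knzxr vegb kavsq mfz ttl
Hunk 3: at line 6 remove [chvb,knzxr,vegb] add [zzcsq,nyndx,qlb] -> 13 lines: rxvjf pyiok ttmw kywi hdnp wynm snhnc zzcsq nyndx qlb kavsq mfz ttl
Final line count: 13

Answer: 13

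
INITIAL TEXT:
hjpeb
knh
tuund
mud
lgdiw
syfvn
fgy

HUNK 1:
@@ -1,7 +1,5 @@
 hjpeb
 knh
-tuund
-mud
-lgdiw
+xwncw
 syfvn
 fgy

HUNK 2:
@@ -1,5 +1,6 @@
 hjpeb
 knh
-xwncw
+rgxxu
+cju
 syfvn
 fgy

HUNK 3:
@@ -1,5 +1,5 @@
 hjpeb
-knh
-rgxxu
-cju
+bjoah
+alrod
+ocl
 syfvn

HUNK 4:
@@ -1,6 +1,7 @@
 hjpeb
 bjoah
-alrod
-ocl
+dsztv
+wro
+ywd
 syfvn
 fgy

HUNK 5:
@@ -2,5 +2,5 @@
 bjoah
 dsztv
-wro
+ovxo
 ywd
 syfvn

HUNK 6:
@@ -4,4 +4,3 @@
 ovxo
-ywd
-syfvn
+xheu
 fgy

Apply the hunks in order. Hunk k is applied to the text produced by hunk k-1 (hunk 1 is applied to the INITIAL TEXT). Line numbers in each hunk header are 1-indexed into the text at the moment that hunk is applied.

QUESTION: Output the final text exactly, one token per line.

Hunk 1: at line 1 remove [tuund,mud,lgdiw] add [xwncw] -> 5 lines: hjpeb knh xwncw syfvn fgy
Hunk 2: at line 1 remove [xwncw] add [rgxxu,cju] -> 6 lines: hjpeb knh rgxxu cju syfvn fgy
Hunk 3: at line 1 remove [knh,rgxxu,cju] add [bjoah,alrod,ocl] -> 6 lines: hjpeb bjoah alrod ocl syfvn fgy
Hunk 4: at line 1 remove [alrod,ocl] add [dsztv,wro,ywd] -> 7 lines: hjpeb bjoah dsztv wro ywd syfvn fgy
Hunk 5: at line 2 remove [wro] add [ovxo] -> 7 lines: hjpeb bjoah dsztv ovxo ywd syfvn fgy
Hunk 6: at line 4 remove [ywd,syfvn] add [xheu] -> 6 lines: hjpeb bjoah dsztv ovxo xheu fgy

Answer: hjpeb
bjoah
dsztv
ovxo
xheu
fgy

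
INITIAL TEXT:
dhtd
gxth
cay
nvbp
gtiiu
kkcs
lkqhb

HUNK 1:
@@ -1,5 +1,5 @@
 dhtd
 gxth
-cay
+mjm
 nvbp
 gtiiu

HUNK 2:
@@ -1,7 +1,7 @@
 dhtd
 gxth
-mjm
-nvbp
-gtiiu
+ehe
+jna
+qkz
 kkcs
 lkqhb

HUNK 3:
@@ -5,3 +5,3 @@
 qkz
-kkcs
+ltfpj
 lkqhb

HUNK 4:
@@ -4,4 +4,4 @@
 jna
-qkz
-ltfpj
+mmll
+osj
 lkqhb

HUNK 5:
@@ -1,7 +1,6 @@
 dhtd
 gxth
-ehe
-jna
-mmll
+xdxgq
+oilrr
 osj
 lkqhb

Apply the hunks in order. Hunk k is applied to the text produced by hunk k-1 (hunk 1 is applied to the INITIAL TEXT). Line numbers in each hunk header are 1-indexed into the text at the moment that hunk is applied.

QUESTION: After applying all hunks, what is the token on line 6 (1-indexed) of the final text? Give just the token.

Hunk 1: at line 1 remove [cay] add [mjm] -> 7 lines: dhtd gxth mjm nvbp gtiiu kkcs lkqhb
Hunk 2: at line 1 remove [mjm,nvbp,gtiiu] add [ehe,jna,qkz] -> 7 lines: dhtd gxth ehe jna qkz kkcs lkqhb
Hunk 3: at line 5 remove [kkcs] add [ltfpj] -> 7 lines: dhtd gxth ehe jna qkz ltfpj lkqhb
Hunk 4: at line 4 remove [qkz,ltfpj] add [mmll,osj] -> 7 lines: dhtd gxth ehe jna mmll osj lkqhb
Hunk 5: at line 1 remove [ehe,jna,mmll] add [xdxgq,oilrr] -> 6 lines: dhtd gxth xdxgq oilrr osj lkqhb
Final line 6: lkqhb

Answer: lkqhb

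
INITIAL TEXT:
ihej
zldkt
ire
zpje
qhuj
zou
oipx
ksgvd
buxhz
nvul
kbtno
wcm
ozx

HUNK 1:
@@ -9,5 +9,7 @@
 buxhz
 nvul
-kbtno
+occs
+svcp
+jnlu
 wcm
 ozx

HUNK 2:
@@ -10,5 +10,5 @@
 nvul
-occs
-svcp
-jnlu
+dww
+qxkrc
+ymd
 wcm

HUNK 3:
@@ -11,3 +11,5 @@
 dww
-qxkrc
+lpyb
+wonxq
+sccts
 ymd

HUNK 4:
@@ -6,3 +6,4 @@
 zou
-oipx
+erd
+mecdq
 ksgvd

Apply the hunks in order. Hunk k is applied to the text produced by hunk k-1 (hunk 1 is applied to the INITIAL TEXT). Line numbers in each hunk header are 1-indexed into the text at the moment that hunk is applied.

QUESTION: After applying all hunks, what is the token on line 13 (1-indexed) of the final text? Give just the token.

Hunk 1: at line 9 remove [kbtno] add [occs,svcp,jnlu] -> 15 lines: ihej zldkt ire zpje qhuj zou oipx ksgvd buxhz nvul occs svcp jnlu wcm ozx
Hunk 2: at line 10 remove [occs,svcp,jnlu] add [dww,qxkrc,ymd] -> 15 lines: ihej zldkt ire zpje qhuj zou oipx ksgvd buxhz nvul dww qxkrc ymd wcm ozx
Hunk 3: at line 11 remove [qxkrc] add [lpyb,wonxq,sccts] -> 17 lines: ihej zldkt ire zpje qhuj zou oipx ksgvd buxhz nvul dww lpyb wonxq sccts ymd wcm ozx
Hunk 4: at line 6 remove [oipx] add [erd,mecdq] -> 18 lines: ihej zldkt ire zpje qhuj zou erd mecdq ksgvd buxhz nvul dww lpyb wonxq sccts ymd wcm ozx
Final line 13: lpyb

Answer: lpyb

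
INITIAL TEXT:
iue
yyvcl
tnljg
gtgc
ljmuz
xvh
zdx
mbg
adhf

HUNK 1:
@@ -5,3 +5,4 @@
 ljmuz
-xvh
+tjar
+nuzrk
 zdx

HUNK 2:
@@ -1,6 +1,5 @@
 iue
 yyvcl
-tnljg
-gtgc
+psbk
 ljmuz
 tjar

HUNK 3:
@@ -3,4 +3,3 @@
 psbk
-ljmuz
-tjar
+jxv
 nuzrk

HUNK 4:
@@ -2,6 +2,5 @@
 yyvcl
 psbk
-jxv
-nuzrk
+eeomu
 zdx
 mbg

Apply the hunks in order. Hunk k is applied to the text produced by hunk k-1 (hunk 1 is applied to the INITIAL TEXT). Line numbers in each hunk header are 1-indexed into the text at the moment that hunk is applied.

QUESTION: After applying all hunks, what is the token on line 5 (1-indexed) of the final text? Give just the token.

Hunk 1: at line 5 remove [xvh] add [tjar,nuzrk] -> 10 lines: iue yyvcl tnljg gtgc ljmuz tjar nuzrk zdx mbg adhf
Hunk 2: at line 1 remove [tnljg,gtgc] add [psbk] -> 9 lines: iue yyvcl psbk ljmuz tjar nuzrk zdx mbg adhf
Hunk 3: at line 3 remove [ljmuz,tjar] add [jxv] -> 8 lines: iue yyvcl psbk jxv nuzrk zdx mbg adhf
Hunk 4: at line 2 remove [jxv,nuzrk] add [eeomu] -> 7 lines: iue yyvcl psbk eeomu zdx mbg adhf
Final line 5: zdx

Answer: zdx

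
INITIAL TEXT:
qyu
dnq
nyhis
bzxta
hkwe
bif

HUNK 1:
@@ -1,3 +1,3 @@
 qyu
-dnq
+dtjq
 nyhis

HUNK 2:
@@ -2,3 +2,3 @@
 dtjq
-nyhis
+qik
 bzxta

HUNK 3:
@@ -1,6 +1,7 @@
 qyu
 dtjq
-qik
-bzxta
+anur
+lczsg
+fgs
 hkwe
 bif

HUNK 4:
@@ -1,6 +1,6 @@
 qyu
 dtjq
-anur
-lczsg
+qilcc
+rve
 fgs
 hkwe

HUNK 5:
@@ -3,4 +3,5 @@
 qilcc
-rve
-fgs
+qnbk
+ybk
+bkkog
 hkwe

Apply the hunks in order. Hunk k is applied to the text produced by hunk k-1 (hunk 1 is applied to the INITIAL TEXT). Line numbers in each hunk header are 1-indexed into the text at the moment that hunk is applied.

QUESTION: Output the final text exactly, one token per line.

Hunk 1: at line 1 remove [dnq] add [dtjq] -> 6 lines: qyu dtjq nyhis bzxta hkwe bif
Hunk 2: at line 2 remove [nyhis] add [qik] -> 6 lines: qyu dtjq qik bzxta hkwe bif
Hunk 3: at line 1 remove [qik,bzxta] add [anur,lczsg,fgs] -> 7 lines: qyu dtjq anur lczsg fgs hkwe bif
Hunk 4: at line 1 remove [anur,lczsg] add [qilcc,rve] -> 7 lines: qyu dtjq qilcc rve fgs hkwe bif
Hunk 5: at line 3 remove [rve,fgs] add [qnbk,ybk,bkkog] -> 8 lines: qyu dtjq qilcc qnbk ybk bkkog hkwe bif

Answer: qyu
dtjq
qilcc
qnbk
ybk
bkkog
hkwe
bif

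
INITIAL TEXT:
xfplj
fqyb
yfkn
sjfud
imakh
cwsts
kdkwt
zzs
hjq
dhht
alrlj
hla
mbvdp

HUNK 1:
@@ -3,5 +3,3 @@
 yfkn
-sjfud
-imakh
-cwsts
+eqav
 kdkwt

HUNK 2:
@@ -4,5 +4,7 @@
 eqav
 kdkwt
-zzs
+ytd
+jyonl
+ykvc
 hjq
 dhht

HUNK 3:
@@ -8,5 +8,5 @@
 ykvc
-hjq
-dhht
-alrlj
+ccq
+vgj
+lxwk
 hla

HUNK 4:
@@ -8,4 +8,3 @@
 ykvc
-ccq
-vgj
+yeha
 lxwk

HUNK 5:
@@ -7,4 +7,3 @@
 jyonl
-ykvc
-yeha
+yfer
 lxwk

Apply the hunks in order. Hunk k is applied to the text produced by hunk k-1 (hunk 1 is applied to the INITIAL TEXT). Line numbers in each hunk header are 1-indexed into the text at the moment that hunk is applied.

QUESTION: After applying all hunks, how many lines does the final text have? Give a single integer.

Answer: 11

Derivation:
Hunk 1: at line 3 remove [sjfud,imakh,cwsts] add [eqav] -> 11 lines: xfplj fqyb yfkn eqav kdkwt zzs hjq dhht alrlj hla mbvdp
Hunk 2: at line 4 remove [zzs] add [ytd,jyonl,ykvc] -> 13 lines: xfplj fqyb yfkn eqav kdkwt ytd jyonl ykvc hjq dhht alrlj hla mbvdp
Hunk 3: at line 8 remove [hjq,dhht,alrlj] add [ccq,vgj,lxwk] -> 13 lines: xfplj fqyb yfkn eqav kdkwt ytd jyonl ykvc ccq vgj lxwk hla mbvdp
Hunk 4: at line 8 remove [ccq,vgj] add [yeha] -> 12 lines: xfplj fqyb yfkn eqav kdkwt ytd jyonl ykvc yeha lxwk hla mbvdp
Hunk 5: at line 7 remove [ykvc,yeha] add [yfer] -> 11 lines: xfplj fqyb yfkn eqav kdkwt ytd jyonl yfer lxwk hla mbvdp
Final line count: 11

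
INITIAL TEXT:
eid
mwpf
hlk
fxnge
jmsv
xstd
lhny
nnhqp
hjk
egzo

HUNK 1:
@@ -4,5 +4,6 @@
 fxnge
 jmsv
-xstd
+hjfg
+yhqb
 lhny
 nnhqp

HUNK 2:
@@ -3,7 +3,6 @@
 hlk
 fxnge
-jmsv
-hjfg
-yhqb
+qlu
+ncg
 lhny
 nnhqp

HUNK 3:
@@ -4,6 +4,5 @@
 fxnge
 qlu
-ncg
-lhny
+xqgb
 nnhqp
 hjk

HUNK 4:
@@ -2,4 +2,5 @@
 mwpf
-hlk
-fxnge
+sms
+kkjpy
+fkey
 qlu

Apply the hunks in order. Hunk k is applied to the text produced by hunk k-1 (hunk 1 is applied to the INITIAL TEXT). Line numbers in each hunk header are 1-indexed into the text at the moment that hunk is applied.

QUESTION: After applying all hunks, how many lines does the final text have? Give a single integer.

Hunk 1: at line 4 remove [xstd] add [hjfg,yhqb] -> 11 lines: eid mwpf hlk fxnge jmsv hjfg yhqb lhny nnhqp hjk egzo
Hunk 2: at line 3 remove [jmsv,hjfg,yhqb] add [qlu,ncg] -> 10 lines: eid mwpf hlk fxnge qlu ncg lhny nnhqp hjk egzo
Hunk 3: at line 4 remove [ncg,lhny] add [xqgb] -> 9 lines: eid mwpf hlk fxnge qlu xqgb nnhqp hjk egzo
Hunk 4: at line 2 remove [hlk,fxnge] add [sms,kkjpy,fkey] -> 10 lines: eid mwpf sms kkjpy fkey qlu xqgb nnhqp hjk egzo
Final line count: 10

Answer: 10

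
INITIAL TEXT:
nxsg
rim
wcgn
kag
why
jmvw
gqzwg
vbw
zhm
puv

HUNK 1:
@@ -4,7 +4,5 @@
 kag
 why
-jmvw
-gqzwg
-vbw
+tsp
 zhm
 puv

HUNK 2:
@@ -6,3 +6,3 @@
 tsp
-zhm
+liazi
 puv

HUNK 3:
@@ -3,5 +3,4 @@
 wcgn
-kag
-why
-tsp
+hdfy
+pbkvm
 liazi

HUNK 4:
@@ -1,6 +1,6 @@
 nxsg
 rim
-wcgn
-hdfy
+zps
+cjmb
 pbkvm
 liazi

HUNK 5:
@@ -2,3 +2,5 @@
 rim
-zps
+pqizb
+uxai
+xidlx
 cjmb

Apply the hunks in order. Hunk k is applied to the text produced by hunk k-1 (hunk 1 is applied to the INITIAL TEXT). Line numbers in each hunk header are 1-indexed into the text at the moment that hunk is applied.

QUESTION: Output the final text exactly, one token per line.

Answer: nxsg
rim
pqizb
uxai
xidlx
cjmb
pbkvm
liazi
puv

Derivation:
Hunk 1: at line 4 remove [jmvw,gqzwg,vbw] add [tsp] -> 8 lines: nxsg rim wcgn kag why tsp zhm puv
Hunk 2: at line 6 remove [zhm] add [liazi] -> 8 lines: nxsg rim wcgn kag why tsp liazi puv
Hunk 3: at line 3 remove [kag,why,tsp] add [hdfy,pbkvm] -> 7 lines: nxsg rim wcgn hdfy pbkvm liazi puv
Hunk 4: at line 1 remove [wcgn,hdfy] add [zps,cjmb] -> 7 lines: nxsg rim zps cjmb pbkvm liazi puv
Hunk 5: at line 2 remove [zps] add [pqizb,uxai,xidlx] -> 9 lines: nxsg rim pqizb uxai xidlx cjmb pbkvm liazi puv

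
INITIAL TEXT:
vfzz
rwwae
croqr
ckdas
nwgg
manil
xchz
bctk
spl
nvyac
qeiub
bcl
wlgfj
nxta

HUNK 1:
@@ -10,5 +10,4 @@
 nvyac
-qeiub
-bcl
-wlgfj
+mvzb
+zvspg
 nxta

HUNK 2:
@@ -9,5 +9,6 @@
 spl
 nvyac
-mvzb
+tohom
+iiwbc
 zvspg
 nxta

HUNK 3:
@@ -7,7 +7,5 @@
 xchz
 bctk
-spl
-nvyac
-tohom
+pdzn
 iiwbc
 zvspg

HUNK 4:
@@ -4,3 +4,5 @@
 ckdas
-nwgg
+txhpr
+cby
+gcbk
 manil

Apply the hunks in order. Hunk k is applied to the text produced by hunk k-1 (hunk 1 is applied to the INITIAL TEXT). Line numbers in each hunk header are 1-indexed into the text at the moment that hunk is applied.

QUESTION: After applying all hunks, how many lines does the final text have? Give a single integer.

Hunk 1: at line 10 remove [qeiub,bcl,wlgfj] add [mvzb,zvspg] -> 13 lines: vfzz rwwae croqr ckdas nwgg manil xchz bctk spl nvyac mvzb zvspg nxta
Hunk 2: at line 9 remove [mvzb] add [tohom,iiwbc] -> 14 lines: vfzz rwwae croqr ckdas nwgg manil xchz bctk spl nvyac tohom iiwbc zvspg nxta
Hunk 3: at line 7 remove [spl,nvyac,tohom] add [pdzn] -> 12 lines: vfzz rwwae croqr ckdas nwgg manil xchz bctk pdzn iiwbc zvspg nxta
Hunk 4: at line 4 remove [nwgg] add [txhpr,cby,gcbk] -> 14 lines: vfzz rwwae croqr ckdas txhpr cby gcbk manil xchz bctk pdzn iiwbc zvspg nxta
Final line count: 14

Answer: 14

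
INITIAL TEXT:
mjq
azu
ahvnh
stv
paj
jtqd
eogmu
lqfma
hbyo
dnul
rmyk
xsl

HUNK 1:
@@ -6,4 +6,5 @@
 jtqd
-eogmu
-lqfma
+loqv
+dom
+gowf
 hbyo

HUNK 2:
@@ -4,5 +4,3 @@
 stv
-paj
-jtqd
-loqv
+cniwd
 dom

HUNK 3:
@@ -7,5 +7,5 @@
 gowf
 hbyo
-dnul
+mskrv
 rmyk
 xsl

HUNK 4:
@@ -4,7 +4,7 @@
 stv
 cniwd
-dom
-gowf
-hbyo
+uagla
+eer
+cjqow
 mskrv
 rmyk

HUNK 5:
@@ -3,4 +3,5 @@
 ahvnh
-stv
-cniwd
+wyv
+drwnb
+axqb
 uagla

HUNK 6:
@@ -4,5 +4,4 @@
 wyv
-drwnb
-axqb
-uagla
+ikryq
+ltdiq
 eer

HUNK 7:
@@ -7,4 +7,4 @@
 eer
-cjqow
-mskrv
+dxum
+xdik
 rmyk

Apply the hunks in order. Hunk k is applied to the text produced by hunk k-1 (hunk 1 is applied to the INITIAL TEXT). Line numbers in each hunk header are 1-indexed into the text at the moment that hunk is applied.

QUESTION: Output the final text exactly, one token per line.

Hunk 1: at line 6 remove [eogmu,lqfma] add [loqv,dom,gowf] -> 13 lines: mjq azu ahvnh stv paj jtqd loqv dom gowf hbyo dnul rmyk xsl
Hunk 2: at line 4 remove [paj,jtqd,loqv] add [cniwd] -> 11 lines: mjq azu ahvnh stv cniwd dom gowf hbyo dnul rmyk xsl
Hunk 3: at line 7 remove [dnul] add [mskrv] -> 11 lines: mjq azu ahvnh stv cniwd dom gowf hbyo mskrv rmyk xsl
Hunk 4: at line 4 remove [dom,gowf,hbyo] add [uagla,eer,cjqow] -> 11 lines: mjq azu ahvnh stv cniwd uagla eer cjqow mskrv rmyk xsl
Hunk 5: at line 3 remove [stv,cniwd] add [wyv,drwnb,axqb] -> 12 lines: mjq azu ahvnh wyv drwnb axqb uagla eer cjqow mskrv rmyk xsl
Hunk 6: at line 4 remove [drwnb,axqb,uagla] add [ikryq,ltdiq] -> 11 lines: mjq azu ahvnh wyv ikryq ltdiq eer cjqow mskrv rmyk xsl
Hunk 7: at line 7 remove [cjqow,mskrv] add [dxum,xdik] -> 11 lines: mjq azu ahvnh wyv ikryq ltdiq eer dxum xdik rmyk xsl

Answer: mjq
azu
ahvnh
wyv
ikryq
ltdiq
eer
dxum
xdik
rmyk
xsl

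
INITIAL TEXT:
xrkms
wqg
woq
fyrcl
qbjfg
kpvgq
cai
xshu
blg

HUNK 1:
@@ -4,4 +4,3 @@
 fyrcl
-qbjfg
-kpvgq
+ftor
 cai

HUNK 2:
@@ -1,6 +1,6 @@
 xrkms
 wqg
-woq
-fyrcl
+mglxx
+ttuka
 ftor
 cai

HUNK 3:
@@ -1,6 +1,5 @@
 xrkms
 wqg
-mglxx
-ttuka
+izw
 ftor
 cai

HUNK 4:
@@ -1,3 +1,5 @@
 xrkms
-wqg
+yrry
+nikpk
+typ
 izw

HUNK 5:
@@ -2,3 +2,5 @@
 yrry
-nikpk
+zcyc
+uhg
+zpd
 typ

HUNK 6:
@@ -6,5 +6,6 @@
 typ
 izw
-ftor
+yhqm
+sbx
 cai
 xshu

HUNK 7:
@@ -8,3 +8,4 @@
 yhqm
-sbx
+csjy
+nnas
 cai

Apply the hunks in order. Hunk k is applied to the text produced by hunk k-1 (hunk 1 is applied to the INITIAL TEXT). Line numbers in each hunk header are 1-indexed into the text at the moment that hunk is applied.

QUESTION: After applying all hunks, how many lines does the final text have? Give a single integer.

Answer: 13

Derivation:
Hunk 1: at line 4 remove [qbjfg,kpvgq] add [ftor] -> 8 lines: xrkms wqg woq fyrcl ftor cai xshu blg
Hunk 2: at line 1 remove [woq,fyrcl] add [mglxx,ttuka] -> 8 lines: xrkms wqg mglxx ttuka ftor cai xshu blg
Hunk 3: at line 1 remove [mglxx,ttuka] add [izw] -> 7 lines: xrkms wqg izw ftor cai xshu blg
Hunk 4: at line 1 remove [wqg] add [yrry,nikpk,typ] -> 9 lines: xrkms yrry nikpk typ izw ftor cai xshu blg
Hunk 5: at line 2 remove [nikpk] add [zcyc,uhg,zpd] -> 11 lines: xrkms yrry zcyc uhg zpd typ izw ftor cai xshu blg
Hunk 6: at line 6 remove [ftor] add [yhqm,sbx] -> 12 lines: xrkms yrry zcyc uhg zpd typ izw yhqm sbx cai xshu blg
Hunk 7: at line 8 remove [sbx] add [csjy,nnas] -> 13 lines: xrkms yrry zcyc uhg zpd typ izw yhqm csjy nnas cai xshu blg
Final line count: 13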